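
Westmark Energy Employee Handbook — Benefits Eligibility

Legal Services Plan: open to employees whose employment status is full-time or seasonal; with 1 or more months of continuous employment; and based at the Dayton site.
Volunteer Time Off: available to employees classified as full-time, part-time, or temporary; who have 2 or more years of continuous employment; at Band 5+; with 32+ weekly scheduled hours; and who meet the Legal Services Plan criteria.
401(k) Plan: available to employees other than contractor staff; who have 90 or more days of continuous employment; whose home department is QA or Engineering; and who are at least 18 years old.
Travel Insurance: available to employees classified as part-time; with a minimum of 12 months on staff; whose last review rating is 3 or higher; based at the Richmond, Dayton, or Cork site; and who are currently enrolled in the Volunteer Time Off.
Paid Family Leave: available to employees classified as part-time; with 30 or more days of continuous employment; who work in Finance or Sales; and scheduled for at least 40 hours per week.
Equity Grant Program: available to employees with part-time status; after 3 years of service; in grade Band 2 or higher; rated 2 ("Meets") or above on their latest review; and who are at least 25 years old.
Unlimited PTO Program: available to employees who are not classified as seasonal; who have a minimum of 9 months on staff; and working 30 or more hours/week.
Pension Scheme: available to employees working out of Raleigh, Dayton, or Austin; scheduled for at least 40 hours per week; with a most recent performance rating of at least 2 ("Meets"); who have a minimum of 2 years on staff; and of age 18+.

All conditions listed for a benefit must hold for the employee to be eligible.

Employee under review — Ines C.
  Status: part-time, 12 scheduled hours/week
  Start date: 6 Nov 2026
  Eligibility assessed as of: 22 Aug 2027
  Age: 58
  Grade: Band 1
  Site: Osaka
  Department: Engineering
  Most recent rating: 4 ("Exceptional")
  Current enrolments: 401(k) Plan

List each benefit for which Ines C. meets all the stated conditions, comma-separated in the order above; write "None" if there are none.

Service from 6 Nov 2026 to 22 Aug 2027: 289 days.
Legal Services Plan — status part-time ✗ (requires full-time or seasonal) → not eligible.
Volunteer Time Off — status part-time ✓; service 289 days < 2 years (≈730 days) ✗ → not eligible.
401(k) Plan — status part-time ✓ (not excluded); service 289 days ≥ 90 days ✓; dept Engineering ✓; age 58 ≥ 18 ✓ → eligible.
Travel Insurance — status part-time ✓; service 289 days < 12 months (≈360 days) ✗ → not eligible.
Paid Family Leave — status part-time ✓; service 289 days ≥ 30 days ✓; dept Engineering ✗ → not eligible.
Equity Grant Program — status part-time ✓; service 289 days < 3 years (≈1095 days) ✗ → not eligible.
Unlimited PTO Program — status part-time ✓ (not excluded); service 289 days ≥ 9 months (≈270 days) ✓; 12 hrs/wk < 30 ✗ → not eligible.
Pension Scheme — site Osaka ✗ (not Raleigh, Dayton, or Austin) → not eligible.

401(k) Plan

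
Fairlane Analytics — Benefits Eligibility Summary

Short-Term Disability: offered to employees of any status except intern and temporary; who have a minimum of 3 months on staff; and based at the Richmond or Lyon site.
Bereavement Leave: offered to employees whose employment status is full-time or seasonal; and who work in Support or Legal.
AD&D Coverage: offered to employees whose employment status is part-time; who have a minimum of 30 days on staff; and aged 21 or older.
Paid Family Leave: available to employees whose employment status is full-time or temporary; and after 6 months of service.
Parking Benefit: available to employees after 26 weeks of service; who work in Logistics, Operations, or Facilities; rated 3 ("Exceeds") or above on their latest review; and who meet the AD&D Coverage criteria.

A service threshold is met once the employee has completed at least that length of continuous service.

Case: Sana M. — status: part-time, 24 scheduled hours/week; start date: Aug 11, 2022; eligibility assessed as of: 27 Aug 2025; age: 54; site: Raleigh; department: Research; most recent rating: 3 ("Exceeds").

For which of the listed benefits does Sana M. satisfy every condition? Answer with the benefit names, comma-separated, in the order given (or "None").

Service from Aug 11, 2022 to 27 Aug 2025: 1112 days.
Short-Term Disability — status part-time ✓ (not excluded); service 1112 days ≥ 3 months (≈90 days) ✓; site Raleigh ✗ (not Richmond or Lyon) → not eligible.
Bereavement Leave — status part-time ✗ (requires full-time or seasonal) → not eligible.
AD&D Coverage — status part-time ✓; service 1112 days ≥ 30 days ✓; age 54 ≥ 21 ✓ → eligible.
Paid Family Leave — status part-time ✗ (requires full-time or temporary) → not eligible.
Parking Benefit — service 1112 days ≥ 26 weeks (≈182 days) ✓; dept Research ✗ → not eligible.

AD&D Coverage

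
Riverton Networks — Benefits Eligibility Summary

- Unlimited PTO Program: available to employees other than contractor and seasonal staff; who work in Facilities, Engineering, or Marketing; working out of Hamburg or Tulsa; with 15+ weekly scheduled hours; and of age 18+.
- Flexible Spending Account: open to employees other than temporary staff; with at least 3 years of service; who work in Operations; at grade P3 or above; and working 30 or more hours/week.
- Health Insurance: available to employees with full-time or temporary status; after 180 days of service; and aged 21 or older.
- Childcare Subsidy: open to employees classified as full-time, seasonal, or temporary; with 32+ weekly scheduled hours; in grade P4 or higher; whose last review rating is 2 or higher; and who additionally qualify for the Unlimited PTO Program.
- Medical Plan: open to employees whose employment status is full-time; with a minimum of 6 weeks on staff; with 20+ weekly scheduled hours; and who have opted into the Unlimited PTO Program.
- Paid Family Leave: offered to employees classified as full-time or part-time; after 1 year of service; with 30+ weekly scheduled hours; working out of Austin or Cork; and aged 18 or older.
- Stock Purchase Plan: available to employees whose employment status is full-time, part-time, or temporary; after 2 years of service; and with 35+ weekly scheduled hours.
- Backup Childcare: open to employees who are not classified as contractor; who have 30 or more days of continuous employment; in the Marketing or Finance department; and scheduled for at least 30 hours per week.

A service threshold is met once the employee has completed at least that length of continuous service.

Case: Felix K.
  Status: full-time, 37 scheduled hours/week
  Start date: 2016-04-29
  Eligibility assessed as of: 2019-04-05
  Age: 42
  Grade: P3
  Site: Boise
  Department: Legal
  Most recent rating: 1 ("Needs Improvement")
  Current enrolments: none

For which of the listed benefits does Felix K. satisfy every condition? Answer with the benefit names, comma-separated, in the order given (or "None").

Health Insurance, Stock Purchase Plan

Service from 2016-04-29 to 2019-04-05: 1071 days.
Unlimited PTO Program — status full-time ✓ (not excluded); dept Legal ✗ → not eligible.
Flexible Spending Account — status full-time ✓ (not excluded); service 1071 days < 3 years (≈1095 days) ✗ → not eligible.
Health Insurance — status full-time ✓; service 1071 days ≥ 180 days ✓; age 42 ≥ 21 ✓ → eligible.
Childcare Subsidy — status full-time ✓; 37 hrs/wk ≥ 32 ✓; grade P3 < P4 ✗ → not eligible.
Medical Plan — status full-time ✓; service 1071 days ≥ 6 weeks (≈42 days) ✓; 37 hrs/wk ≥ 20 ✓; not enrolled in Unlimited PTO Program ✗ → not eligible.
Paid Family Leave — status full-time ✓; service 1071 days ≥ 1 year (≈365 days) ✓; 37 hrs/wk ≥ 30 ✓; site Boise ✗ (not Austin or Cork) → not eligible.
Stock Purchase Plan — status full-time ✓; service 1071 days ≥ 2 years (≈730 days) ✓; 37 hrs/wk ≥ 35 ✓ → eligible.
Backup Childcare — status full-time ✓ (not excluded); service 1071 days ≥ 30 days ✓; dept Legal ✗ → not eligible.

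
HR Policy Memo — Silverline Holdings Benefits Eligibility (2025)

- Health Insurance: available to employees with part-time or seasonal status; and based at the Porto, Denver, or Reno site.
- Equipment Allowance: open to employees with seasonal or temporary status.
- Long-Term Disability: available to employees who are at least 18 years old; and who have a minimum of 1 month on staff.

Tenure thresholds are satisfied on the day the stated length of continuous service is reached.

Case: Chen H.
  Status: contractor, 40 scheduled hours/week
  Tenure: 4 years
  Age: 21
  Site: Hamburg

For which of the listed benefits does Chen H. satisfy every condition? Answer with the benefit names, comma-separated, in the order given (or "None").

Health Insurance — status contractor ✗ (requires part-time or seasonal) → not eligible.
Equipment Allowance — status contractor ✗ (requires seasonal or temporary) → not eligible.
Long-Term Disability — age 21 ≥ 18 ✓; service 4 years ≥ 1 month (≈30 days) ✓ → eligible.

Long-Term Disability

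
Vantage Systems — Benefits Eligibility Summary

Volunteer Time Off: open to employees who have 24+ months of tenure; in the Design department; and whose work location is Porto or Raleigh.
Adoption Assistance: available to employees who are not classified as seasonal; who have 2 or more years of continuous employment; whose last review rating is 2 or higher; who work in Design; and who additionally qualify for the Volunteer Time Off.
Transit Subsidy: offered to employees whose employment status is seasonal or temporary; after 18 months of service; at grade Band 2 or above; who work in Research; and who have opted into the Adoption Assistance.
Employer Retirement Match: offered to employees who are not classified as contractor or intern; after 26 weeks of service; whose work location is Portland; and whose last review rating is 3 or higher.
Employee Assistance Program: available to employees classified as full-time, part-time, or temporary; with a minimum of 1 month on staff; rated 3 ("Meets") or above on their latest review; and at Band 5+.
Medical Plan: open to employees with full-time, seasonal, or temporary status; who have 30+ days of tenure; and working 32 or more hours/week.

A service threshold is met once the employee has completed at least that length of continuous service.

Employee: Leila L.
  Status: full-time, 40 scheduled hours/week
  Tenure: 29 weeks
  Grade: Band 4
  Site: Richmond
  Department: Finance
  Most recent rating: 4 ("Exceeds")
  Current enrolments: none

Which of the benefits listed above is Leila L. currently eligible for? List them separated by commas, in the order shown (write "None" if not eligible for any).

Medical Plan

Volunteer Time Off — service 29 weeks < 24 months (≈720 days) ✗ → not eligible.
Adoption Assistance — status full-time ✓ (not excluded); service 29 weeks < 2 years (≈730 days) ✗ → not eligible.
Transit Subsidy — status full-time ✗ (requires seasonal or temporary) → not eligible.
Employer Retirement Match — status full-time ✓ (not excluded); service 29 weeks ≥ 26 weeks ✓; site Richmond ✗ (not Portland) → not eligible.
Employee Assistance Program — status full-time ✓; service 29 weeks ≥ 1 month (≈30 days) ✓; rating 4 ≥ 3 ✓; grade Band 4 < Band 5 ✗ → not eligible.
Medical Plan — status full-time ✓; service 29 weeks ≥ 30 days ✓; 40 hrs/wk ≥ 32 ✓ → eligible.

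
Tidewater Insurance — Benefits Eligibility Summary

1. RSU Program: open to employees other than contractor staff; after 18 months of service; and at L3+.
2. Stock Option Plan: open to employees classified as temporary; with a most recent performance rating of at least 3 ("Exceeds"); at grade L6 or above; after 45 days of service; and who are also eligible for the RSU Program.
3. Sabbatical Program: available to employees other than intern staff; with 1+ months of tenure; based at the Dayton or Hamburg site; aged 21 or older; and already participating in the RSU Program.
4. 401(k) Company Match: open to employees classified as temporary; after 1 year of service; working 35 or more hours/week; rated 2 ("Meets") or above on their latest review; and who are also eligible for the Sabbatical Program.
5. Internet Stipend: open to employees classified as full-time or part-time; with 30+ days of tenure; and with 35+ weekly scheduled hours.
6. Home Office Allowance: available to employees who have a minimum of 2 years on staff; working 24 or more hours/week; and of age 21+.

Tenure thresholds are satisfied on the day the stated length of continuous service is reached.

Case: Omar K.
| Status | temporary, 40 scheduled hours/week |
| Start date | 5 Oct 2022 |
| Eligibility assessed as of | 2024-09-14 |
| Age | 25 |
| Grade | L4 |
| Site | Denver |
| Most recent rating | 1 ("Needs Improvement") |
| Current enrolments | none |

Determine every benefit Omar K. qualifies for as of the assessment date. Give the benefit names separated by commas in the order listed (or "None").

RSU Program

Service from 5 Oct 2022 to 2024-09-14: 710 days.
RSU Program — status temporary ✓ (not excluded); service 710 days ≥ 18 months (≈540 days) ✓; grade L4 ≥ L3 ✓ → eligible.
Stock Option Plan — status temporary ✓; rating 1 < 3 ✗ → not eligible.
Sabbatical Program — status temporary ✓ (not excluded); service 710 days ≥ 1 month (≈30 days) ✓; site Denver ✗ (not Dayton or Hamburg) → not eligible.
401(k) Company Match — status temporary ✓; service 710 days ≥ 1 year (≈365 days) ✓; 40 hrs/wk ≥ 35 ✓; rating 1 < 2 ✗ → not eligible.
Internet Stipend — status temporary ✗ (requires full-time or part-time) → not eligible.
Home Office Allowance — service 710 days < 2 years (≈730 days) ✗ → not eligible.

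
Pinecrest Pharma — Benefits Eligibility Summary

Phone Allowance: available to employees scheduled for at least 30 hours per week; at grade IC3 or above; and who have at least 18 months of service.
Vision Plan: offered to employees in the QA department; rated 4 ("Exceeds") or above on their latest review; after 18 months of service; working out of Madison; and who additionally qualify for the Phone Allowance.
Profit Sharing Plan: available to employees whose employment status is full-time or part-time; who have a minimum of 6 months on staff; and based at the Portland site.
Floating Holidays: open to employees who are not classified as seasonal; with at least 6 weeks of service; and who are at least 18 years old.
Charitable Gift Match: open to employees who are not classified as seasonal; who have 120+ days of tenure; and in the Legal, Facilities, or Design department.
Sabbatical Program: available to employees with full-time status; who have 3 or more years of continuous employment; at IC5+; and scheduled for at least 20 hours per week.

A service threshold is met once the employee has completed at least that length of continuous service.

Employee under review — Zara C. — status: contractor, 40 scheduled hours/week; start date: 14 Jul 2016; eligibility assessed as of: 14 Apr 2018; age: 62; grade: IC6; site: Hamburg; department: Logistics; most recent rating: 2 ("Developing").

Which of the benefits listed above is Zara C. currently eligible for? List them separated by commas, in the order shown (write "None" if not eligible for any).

Service from 14 Jul 2016 to 14 Apr 2018: 639 days.
Phone Allowance — 40 hrs/wk ≥ 30 ✓; grade IC6 ≥ IC3 ✓; service 639 days ≥ 18 months (≈540 days) ✓ → eligible.
Vision Plan — dept Logistics ✗ → not eligible.
Profit Sharing Plan — status contractor ✗ (requires full-time or part-time) → not eligible.
Floating Holidays — status contractor ✓ (not excluded); service 639 days ≥ 6 weeks (≈42 days) ✓; age 62 ≥ 18 ✓ → eligible.
Charitable Gift Match — status contractor ✓ (not excluded); service 639 days ≥ 120 days ✓; dept Logistics ✗ → not eligible.
Sabbatical Program — status contractor ✗ (requires full-time) → not eligible.

Phone Allowance, Floating Holidays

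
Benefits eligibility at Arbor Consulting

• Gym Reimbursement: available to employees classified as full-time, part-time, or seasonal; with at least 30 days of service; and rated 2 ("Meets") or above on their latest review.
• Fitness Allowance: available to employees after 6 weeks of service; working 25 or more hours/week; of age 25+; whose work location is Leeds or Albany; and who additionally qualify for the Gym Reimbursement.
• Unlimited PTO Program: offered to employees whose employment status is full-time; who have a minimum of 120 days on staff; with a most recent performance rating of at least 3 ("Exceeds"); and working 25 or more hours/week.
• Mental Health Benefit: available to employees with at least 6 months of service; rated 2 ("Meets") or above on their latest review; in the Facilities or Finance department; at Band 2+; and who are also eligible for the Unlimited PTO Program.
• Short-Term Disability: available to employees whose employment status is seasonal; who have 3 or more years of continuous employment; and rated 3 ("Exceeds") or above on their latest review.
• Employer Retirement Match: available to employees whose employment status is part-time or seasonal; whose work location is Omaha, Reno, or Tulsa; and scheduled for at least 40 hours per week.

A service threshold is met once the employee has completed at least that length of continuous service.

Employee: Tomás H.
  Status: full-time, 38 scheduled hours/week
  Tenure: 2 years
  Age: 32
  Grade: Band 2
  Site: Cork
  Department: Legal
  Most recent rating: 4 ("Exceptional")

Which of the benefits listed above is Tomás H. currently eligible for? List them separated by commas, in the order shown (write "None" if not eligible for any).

Gym Reimbursement, Unlimited PTO Program

Gym Reimbursement — status full-time ✓; service 2 years ≥ 30 days ✓; rating 4 ≥ 2 ✓ → eligible.
Fitness Allowance — service 2 years ≥ 6 weeks (≈42 days) ✓; 38 hrs/wk ≥ 25 ✓; age 32 ≥ 25 ✓; site Cork ✗ (not Leeds or Albany) → not eligible.
Unlimited PTO Program — status full-time ✓; service 2 years ≥ 120 days ✓; rating 4 ≥ 3 ✓; 38 hrs/wk ≥ 25 ✓ → eligible.
Mental Health Benefit — service 2 years ≥ 6 months (≈180 days) ✓; rating 4 ≥ 2 ✓; dept Legal ✗ → not eligible.
Short-Term Disability — status full-time ✗ (requires seasonal) → not eligible.
Employer Retirement Match — status full-time ✗ (requires part-time or seasonal) → not eligible.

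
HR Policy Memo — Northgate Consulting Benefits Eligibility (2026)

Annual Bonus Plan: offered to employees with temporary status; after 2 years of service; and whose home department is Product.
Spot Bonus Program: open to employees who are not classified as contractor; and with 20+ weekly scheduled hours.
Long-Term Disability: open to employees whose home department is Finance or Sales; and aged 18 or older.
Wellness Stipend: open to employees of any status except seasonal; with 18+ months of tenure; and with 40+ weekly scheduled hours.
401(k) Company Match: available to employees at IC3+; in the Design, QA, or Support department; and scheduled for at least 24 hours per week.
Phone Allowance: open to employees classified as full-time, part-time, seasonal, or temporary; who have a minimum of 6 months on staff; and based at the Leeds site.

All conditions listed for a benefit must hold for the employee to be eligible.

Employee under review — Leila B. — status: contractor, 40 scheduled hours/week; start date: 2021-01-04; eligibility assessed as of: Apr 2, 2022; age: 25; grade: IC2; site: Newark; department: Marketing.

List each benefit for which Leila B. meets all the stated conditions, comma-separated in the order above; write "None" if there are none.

Service from 2021-01-04 to Apr 2, 2022: 453 days.
Annual Bonus Plan — status contractor ✗ (requires temporary) → not eligible.
Spot Bonus Program — status contractor ✗ (excluded) → not eligible.
Long-Term Disability — dept Marketing ✗ → not eligible.
Wellness Stipend — status contractor ✓ (not excluded); service 453 days < 18 months (≈540 days) ✗ → not eligible.
401(k) Company Match — grade IC2 < IC3 ✗ → not eligible.
Phone Allowance — status contractor ✗ (requires full-time, part-time, seasonal, or temporary) → not eligible.

None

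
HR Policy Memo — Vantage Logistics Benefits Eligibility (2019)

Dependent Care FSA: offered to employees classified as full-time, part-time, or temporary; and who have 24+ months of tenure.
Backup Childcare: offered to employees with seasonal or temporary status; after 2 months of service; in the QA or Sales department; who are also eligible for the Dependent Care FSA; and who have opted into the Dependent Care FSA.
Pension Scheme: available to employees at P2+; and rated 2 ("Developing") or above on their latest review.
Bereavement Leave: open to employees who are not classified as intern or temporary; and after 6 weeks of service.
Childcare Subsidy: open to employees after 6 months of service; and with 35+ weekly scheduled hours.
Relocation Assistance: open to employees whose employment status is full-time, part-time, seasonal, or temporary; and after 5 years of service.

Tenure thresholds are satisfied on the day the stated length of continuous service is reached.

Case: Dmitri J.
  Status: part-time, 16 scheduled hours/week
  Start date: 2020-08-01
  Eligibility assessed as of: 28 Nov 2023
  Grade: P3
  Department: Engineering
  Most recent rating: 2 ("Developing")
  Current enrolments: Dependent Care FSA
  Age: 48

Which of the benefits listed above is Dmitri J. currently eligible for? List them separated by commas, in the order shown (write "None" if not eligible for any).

Service from 2020-08-01 to 28 Nov 2023: 1214 days.
Dependent Care FSA — status part-time ✓; service 1214 days ≥ 24 months (≈720 days) ✓ → eligible.
Backup Childcare — status part-time ✗ (requires seasonal or temporary) → not eligible.
Pension Scheme — grade P3 ≥ P2 ✓; rating 2 ≥ 2 ✓ → eligible.
Bereavement Leave — status part-time ✓ (not excluded); service 1214 days ≥ 6 weeks (≈42 days) ✓ → eligible.
Childcare Subsidy — service 1214 days ≥ 6 months (≈180 days) ✓; 16 hrs/wk < 35 ✗ → not eligible.
Relocation Assistance — status part-time ✓; service 1214 days < 5 years (≈1825 days) ✗ → not eligible.

Dependent Care FSA, Pension Scheme, Bereavement Leave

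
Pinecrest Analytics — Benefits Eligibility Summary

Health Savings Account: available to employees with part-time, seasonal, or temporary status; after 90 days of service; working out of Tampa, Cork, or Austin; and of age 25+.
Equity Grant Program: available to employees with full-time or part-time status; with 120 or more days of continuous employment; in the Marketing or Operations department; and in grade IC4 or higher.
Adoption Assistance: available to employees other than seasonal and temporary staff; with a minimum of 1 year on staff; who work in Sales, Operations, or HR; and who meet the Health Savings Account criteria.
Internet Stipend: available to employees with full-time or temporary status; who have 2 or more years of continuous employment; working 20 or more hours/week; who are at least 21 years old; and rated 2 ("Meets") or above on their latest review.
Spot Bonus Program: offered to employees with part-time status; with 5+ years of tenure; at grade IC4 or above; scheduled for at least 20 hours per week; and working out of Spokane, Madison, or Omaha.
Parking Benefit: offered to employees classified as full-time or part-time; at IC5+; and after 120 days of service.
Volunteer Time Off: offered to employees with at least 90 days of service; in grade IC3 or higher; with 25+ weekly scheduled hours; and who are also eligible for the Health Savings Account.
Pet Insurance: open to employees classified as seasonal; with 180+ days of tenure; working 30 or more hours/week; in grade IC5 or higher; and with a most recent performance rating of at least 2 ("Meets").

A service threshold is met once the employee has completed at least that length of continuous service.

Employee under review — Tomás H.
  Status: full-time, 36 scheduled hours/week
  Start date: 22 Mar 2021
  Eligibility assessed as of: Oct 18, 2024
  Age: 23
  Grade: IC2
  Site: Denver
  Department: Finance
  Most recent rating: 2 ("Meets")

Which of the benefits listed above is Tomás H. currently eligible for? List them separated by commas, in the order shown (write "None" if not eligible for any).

Internet Stipend

Service from 22 Mar 2021 to Oct 18, 2024: 1306 days.
Health Savings Account — status full-time ✗ (requires part-time, seasonal, or temporary) → not eligible.
Equity Grant Program — status full-time ✓; service 1306 days ≥ 120 days ✓; dept Finance ✗ → not eligible.
Adoption Assistance — status full-time ✓ (not excluded); service 1306 days ≥ 1 year (≈365 days) ✓; dept Finance ✗ → not eligible.
Internet Stipend — status full-time ✓; service 1306 days ≥ 2 years (≈730 days) ✓; 36 hrs/wk ≥ 20 ✓; age 23 ≥ 21 ✓; rating 2 ≥ 2 ✓ → eligible.
Spot Bonus Program — status full-time ✗ (requires part-time) → not eligible.
Parking Benefit — status full-time ✓; grade IC2 < IC5 ✗ → not eligible.
Volunteer Time Off — service 1306 days ≥ 90 days ✓; grade IC2 < IC3 ✗ → not eligible.
Pet Insurance — status full-time ✗ (requires seasonal) → not eligible.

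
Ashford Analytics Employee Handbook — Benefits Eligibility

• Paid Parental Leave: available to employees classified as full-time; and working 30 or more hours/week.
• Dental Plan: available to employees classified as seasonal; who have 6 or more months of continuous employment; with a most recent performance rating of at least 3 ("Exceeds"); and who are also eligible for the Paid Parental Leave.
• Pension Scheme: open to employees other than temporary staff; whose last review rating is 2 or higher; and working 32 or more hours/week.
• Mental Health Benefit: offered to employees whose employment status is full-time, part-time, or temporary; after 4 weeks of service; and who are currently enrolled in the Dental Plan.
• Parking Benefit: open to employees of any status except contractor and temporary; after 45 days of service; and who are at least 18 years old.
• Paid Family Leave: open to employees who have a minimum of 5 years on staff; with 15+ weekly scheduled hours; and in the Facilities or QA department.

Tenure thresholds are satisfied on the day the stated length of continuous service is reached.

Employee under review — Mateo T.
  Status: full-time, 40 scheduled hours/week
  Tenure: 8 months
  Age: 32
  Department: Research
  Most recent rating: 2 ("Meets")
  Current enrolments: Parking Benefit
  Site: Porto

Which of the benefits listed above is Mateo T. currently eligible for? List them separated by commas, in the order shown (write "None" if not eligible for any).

Paid Parental Leave, Pension Scheme, Parking Benefit

Paid Parental Leave — status full-time ✓; 40 hrs/wk ≥ 30 ✓ → eligible.
Dental Plan — status full-time ✗ (requires seasonal) → not eligible.
Pension Scheme — status full-time ✓ (not excluded); rating 2 ≥ 2 ✓; 40 hrs/wk ≥ 32 ✓ → eligible.
Mental Health Benefit — status full-time ✓; service 8 months ≥ 4 weeks (≈28 days) ✓; not enrolled in Dental Plan ✗ → not eligible.
Parking Benefit — status full-time ✓ (not excluded); service 8 months ≥ 45 days ✓; age 32 ≥ 18 ✓ → eligible.
Paid Family Leave — service 8 months < 5 years (≈1825 days) ✗ → not eligible.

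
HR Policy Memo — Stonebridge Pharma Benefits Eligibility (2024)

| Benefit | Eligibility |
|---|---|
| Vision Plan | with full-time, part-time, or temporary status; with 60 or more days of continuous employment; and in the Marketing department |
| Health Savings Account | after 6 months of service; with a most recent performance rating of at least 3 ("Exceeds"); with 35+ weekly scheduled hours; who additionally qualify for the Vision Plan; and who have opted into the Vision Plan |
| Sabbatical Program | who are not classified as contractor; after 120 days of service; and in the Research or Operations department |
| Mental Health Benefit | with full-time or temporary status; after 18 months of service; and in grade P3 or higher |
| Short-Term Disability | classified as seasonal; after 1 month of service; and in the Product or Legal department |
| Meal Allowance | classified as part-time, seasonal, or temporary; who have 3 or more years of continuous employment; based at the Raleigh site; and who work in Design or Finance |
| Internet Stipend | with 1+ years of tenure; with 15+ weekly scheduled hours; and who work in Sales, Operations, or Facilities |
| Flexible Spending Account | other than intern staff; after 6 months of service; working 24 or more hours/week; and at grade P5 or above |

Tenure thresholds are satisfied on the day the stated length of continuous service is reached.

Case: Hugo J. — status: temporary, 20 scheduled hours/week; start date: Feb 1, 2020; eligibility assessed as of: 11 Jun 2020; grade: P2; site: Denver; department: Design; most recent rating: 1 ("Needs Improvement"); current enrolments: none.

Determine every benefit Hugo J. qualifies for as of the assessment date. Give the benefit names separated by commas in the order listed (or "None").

Service from Feb 1, 2020 to 11 Jun 2020: 131 days.
Vision Plan — status temporary ✓; service 131 days ≥ 60 days ✓; dept Design ✗ → not eligible.
Health Savings Account — service 131 days < 6 months (≈180 days) ✗ → not eligible.
Sabbatical Program — status temporary ✓ (not excluded); service 131 days ≥ 120 days ✓; dept Design ✗ → not eligible.
Mental Health Benefit — status temporary ✓; service 131 days < 18 months (≈540 days) ✗ → not eligible.
Short-Term Disability — status temporary ✗ (requires seasonal) → not eligible.
Meal Allowance — status temporary ✓; service 131 days < 3 years (≈1095 days) ✗ → not eligible.
Internet Stipend — service 131 days < 1 year (≈365 days) ✗ → not eligible.
Flexible Spending Account — status temporary ✓ (not excluded); service 131 days < 6 months (≈180 days) ✗ → not eligible.

None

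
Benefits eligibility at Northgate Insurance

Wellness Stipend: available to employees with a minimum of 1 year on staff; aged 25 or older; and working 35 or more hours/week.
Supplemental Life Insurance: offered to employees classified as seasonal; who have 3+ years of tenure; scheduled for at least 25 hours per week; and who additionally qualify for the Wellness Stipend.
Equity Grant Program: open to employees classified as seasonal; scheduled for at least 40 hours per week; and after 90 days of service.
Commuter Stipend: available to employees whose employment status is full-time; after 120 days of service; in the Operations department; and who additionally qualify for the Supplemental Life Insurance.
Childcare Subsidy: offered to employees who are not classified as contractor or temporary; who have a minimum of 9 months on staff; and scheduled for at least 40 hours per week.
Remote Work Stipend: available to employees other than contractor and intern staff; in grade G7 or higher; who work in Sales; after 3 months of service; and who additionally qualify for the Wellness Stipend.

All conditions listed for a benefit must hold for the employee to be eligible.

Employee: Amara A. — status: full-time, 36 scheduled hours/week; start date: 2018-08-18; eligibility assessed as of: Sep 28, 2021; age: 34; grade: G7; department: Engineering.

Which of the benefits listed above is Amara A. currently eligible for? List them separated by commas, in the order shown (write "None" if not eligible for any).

Service from 2018-08-18 to Sep 28, 2021: 1137 days.
Wellness Stipend — service 1137 days ≥ 1 year (≈365 days) ✓; age 34 ≥ 25 ✓; 36 hrs/wk ≥ 35 ✓ → eligible.
Supplemental Life Insurance — status full-time ✗ (requires seasonal) → not eligible.
Equity Grant Program — status full-time ✗ (requires seasonal) → not eligible.
Commuter Stipend — status full-time ✓; service 1137 days ≥ 120 days ✓; dept Engineering ✗ → not eligible.
Childcare Subsidy — status full-time ✓ (not excluded); service 1137 days ≥ 9 months (≈270 days) ✓; 36 hrs/wk < 40 ✗ → not eligible.
Remote Work Stipend — status full-time ✓ (not excluded); grade G7 ≥ G7 ✓; dept Engineering ✗ → not eligible.

Wellness Stipend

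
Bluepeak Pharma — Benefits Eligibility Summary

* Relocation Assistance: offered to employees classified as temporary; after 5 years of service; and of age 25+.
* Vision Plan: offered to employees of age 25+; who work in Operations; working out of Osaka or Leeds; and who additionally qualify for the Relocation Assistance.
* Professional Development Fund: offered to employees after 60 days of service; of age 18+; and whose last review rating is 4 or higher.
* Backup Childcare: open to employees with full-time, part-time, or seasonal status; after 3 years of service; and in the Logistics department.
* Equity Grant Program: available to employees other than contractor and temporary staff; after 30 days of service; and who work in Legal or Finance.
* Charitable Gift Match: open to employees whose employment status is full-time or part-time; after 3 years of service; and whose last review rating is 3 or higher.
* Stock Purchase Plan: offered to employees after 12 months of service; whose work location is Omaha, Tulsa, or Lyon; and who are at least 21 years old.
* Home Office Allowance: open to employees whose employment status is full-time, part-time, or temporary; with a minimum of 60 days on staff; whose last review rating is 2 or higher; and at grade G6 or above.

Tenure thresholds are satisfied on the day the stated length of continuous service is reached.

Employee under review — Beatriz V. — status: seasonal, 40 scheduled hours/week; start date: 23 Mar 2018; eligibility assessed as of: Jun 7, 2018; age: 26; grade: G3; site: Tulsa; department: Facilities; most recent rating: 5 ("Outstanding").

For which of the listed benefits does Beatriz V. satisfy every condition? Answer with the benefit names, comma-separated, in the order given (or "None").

Professional Development Fund

Service from 23 Mar 2018 to Jun 7, 2018: 76 days.
Relocation Assistance — status seasonal ✗ (requires temporary) → not eligible.
Vision Plan — age 26 ≥ 25 ✓; dept Facilities ✗ → not eligible.
Professional Development Fund — service 76 days ≥ 60 days ✓; age 26 ≥ 18 ✓; rating 5 ≥ 4 ✓ → eligible.
Backup Childcare — status seasonal ✓; service 76 days < 3 years (≈1095 days) ✗ → not eligible.
Equity Grant Program — status seasonal ✓ (not excluded); service 76 days ≥ 30 days ✓; dept Facilities ✗ → not eligible.
Charitable Gift Match — status seasonal ✗ (requires full-time or part-time) → not eligible.
Stock Purchase Plan — service 76 days < 12 months (≈360 days) ✗ → not eligible.
Home Office Allowance — status seasonal ✗ (requires full-time, part-time, or temporary) → not eligible.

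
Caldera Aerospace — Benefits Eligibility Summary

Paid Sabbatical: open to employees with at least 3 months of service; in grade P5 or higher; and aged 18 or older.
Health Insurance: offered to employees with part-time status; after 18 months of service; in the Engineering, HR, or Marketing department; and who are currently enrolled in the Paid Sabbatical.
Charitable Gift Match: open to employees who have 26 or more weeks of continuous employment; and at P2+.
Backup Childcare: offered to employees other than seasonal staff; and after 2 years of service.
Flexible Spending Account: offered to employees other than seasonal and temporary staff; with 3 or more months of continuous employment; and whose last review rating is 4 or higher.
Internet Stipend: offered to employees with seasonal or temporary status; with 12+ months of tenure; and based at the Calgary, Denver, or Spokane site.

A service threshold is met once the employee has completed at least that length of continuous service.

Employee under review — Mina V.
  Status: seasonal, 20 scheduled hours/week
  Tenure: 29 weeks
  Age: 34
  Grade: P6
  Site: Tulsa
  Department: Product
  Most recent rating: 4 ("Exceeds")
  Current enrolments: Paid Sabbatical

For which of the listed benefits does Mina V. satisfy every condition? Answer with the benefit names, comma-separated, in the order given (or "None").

Paid Sabbatical — service 29 weeks ≥ 3 months (≈90 days) ✓; grade P6 ≥ P5 ✓; age 34 ≥ 18 ✓ → eligible.
Health Insurance — status seasonal ✗ (requires part-time) → not eligible.
Charitable Gift Match — service 29 weeks ≥ 26 weeks ✓; grade P6 ≥ P2 ✓ → eligible.
Backup Childcare — status seasonal ✗ (excluded) → not eligible.
Flexible Spending Account — status seasonal ✗ (excluded) → not eligible.
Internet Stipend — status seasonal ✓; service 29 weeks < 12 months (≈360 days) ✗ → not eligible.

Paid Sabbatical, Charitable Gift Match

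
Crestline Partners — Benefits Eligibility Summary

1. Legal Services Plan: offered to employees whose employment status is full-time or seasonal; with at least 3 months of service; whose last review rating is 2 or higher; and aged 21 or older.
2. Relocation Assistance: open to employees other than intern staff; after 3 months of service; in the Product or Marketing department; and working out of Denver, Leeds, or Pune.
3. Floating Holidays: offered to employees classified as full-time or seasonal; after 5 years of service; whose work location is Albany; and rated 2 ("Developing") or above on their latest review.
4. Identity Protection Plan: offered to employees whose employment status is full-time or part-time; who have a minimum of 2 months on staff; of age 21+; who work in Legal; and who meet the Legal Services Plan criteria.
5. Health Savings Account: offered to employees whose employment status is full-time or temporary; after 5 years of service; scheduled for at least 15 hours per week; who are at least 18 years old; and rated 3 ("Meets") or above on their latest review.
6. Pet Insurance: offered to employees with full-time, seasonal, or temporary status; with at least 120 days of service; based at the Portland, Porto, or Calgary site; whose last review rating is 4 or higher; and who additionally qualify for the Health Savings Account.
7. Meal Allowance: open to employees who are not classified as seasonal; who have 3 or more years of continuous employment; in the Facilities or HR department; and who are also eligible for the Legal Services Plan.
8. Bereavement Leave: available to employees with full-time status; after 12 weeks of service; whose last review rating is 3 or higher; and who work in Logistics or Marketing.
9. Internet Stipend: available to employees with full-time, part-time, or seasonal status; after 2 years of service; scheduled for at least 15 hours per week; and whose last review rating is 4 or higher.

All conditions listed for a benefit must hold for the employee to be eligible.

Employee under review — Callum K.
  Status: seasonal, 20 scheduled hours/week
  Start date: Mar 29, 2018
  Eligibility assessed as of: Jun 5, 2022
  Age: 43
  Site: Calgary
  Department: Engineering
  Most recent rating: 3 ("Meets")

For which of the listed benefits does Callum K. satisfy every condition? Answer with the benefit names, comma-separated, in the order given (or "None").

Legal Services Plan

Service from Mar 29, 2018 to Jun 5, 2022: 1529 days.
Legal Services Plan — status seasonal ✓; service 1529 days ≥ 3 months (≈90 days) ✓; rating 3 ≥ 2 ✓; age 43 ≥ 21 ✓ → eligible.
Relocation Assistance — status seasonal ✓ (not excluded); service 1529 days ≥ 3 months (≈90 days) ✓; dept Engineering ✗ → not eligible.
Floating Holidays — status seasonal ✓; service 1529 days < 5 years (≈1825 days) ✗ → not eligible.
Identity Protection Plan — status seasonal ✗ (requires full-time or part-time) → not eligible.
Health Savings Account — status seasonal ✗ (requires full-time or temporary) → not eligible.
Pet Insurance — status seasonal ✓; service 1529 days ≥ 120 days ✓; site Calgary ✓; rating 3 < 4 ✗ → not eligible.
Meal Allowance — status seasonal ✗ (excluded) → not eligible.
Bereavement Leave — status seasonal ✗ (requires full-time) → not eligible.
Internet Stipend — status seasonal ✓; service 1529 days ≥ 2 years (≈730 days) ✓; 20 hrs/wk ≥ 15 ✓; rating 3 < 4 ✗ → not eligible.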